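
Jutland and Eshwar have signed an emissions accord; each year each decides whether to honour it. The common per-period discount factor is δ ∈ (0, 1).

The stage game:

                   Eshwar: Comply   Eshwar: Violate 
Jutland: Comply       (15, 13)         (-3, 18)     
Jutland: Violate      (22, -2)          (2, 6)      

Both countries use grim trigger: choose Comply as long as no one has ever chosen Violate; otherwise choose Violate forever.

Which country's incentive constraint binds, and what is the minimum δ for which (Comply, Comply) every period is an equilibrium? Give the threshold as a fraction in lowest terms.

Eshwar; δ ≥ 5/12

For Jutland: deviation gain 22−15 = 7, per-period punishment loss 15−2 = 13. IC gives δ ≥ 7/20.
For Eshwar: gain 5, loss 7 per period, so δ ≥ 5/12.
The tighter constraint is Eshwar's, so cooperation needs δ ≥ 5/12.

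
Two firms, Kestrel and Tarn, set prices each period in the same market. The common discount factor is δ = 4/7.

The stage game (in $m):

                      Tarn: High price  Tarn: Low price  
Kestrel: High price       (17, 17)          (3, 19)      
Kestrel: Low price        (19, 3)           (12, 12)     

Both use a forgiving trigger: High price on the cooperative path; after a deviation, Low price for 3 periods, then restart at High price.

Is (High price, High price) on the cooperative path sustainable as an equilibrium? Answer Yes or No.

Yes

Comparing payoff streams over the 4 periods until play realigns: cooperate → 17(1+δ+…+δ^3); deviate → 19 + 12(δ+…+δ^3).
Cooperation is sustained iff (17−12)(δ+…+δ^3) ≥ 19−17.
δ+…+δ^3 = 4/7·(1−(4/7)^3)/(1−4/7) = 1.0845, and (19−17)/(17−12) = 0.4000.
1.0845 ≥ 0.4000, so cooperation is sustainable.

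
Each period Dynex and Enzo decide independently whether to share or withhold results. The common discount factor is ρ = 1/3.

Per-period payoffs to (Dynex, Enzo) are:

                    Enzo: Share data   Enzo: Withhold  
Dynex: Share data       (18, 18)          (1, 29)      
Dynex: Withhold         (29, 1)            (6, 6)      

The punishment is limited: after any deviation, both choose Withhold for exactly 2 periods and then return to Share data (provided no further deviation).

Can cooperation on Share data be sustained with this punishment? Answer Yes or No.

Comparing payoff streams over the 3 periods until play realigns: cooperate → 18(1+ρ+…+ρ^2); deviate → 29 + 6(ρ+…+ρ^2).
Cooperation is sustained iff (18−6)(ρ+…+ρ^2) ≥ 29−18.
ρ+…+ρ^2 = 1/3·(1−(1/3)^2)/(1−1/3) = 0.4444, and (29−18)/(18−6) = 0.9167.
0.4444 < 0.9167, so cooperation is not sustainable.

No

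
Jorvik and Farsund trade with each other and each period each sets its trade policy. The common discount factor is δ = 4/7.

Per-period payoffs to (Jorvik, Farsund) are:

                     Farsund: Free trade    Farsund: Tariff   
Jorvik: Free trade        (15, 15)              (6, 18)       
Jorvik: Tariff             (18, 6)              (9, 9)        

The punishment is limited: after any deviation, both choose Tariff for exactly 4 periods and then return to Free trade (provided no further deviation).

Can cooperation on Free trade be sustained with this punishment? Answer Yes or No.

Yes

A one-shot deviation gives 18 now, then 9 for 4 periods, then back to 15.
Gain from deviating: (18−15) today; loss: (15−9) in each of the next 4 periods.
No-deviation condition: (15−9)(δ+…+δ^4) ≥ 18−15, i.e. δ+…+δ^4 ≥ 1/2.
At δ = 4/7: δ+…+δ^4 = 1.1912 ≥ 0.5000.
So cooperation is sustainable.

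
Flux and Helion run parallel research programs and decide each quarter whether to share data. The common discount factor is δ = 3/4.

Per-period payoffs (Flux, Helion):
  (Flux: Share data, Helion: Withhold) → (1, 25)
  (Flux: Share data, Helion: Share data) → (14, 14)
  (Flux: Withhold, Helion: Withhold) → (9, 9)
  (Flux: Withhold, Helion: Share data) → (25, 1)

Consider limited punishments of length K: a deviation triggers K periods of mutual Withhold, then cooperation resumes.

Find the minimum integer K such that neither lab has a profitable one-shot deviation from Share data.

No profitable deviation requires (14−9)(δ+…+δ^K) ≥ 25−14, i.e. δ+…+δ^K ≥ 11/5 ≈ 2.2000.
With δ = 3/4, the partial sums are K=1: 0.7500, K=2: 1.3125, K=3: 1.7344, K=4: 2.0508, K=5: 2.2881.
K = 5 is the first length at which the sum reaches 2.2000.

5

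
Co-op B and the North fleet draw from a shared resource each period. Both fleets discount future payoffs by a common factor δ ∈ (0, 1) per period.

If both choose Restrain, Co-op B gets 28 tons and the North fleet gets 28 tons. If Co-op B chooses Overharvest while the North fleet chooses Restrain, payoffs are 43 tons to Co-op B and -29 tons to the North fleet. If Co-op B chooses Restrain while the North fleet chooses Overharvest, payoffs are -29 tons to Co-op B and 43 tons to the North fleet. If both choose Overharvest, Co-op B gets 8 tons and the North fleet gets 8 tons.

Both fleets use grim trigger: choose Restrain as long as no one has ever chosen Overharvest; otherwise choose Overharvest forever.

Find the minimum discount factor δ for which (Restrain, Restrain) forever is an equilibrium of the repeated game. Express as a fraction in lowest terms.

3/7

28/(1−δ) ≥ 43 + 8δ/(1−δ)
28 ≥ 43 − 35δ
δ ≥ 15/35 = 3/7.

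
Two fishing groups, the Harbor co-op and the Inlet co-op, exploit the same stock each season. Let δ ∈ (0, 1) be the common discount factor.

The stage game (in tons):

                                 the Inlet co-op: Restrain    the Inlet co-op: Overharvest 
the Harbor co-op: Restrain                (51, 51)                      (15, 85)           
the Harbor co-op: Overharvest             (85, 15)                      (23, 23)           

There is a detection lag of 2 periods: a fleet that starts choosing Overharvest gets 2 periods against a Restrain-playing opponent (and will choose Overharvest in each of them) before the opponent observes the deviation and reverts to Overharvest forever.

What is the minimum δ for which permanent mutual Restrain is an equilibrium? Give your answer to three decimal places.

Deviating for the 2 undetected periods gains 85−51 = 34 per period over cooperation, then loses 51−23 = 28 per period forever once punishment starts.
Gain: 34(1 + δ + … + δ^1); loss: 28·δ^2/(1−δ).
No profitable deviation ⇔ 34(1−δ^2) ≤ 28·δ^2, i.e. δ^2 ≥ 34/(34+28) = 17/31.
Hence δ ≥ (17/31)^(1/2) ≈ 0.741.

0.741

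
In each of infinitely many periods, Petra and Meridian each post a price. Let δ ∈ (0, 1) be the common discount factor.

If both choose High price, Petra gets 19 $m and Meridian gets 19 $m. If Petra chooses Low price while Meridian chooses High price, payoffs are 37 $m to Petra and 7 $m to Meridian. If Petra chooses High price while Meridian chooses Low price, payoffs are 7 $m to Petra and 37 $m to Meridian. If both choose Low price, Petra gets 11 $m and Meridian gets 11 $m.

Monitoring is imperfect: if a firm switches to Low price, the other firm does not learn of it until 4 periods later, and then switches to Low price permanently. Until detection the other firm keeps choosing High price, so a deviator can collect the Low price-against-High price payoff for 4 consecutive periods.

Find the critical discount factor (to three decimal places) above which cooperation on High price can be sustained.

0.912

Deviating for the 4 undetected periods gains 37−19 = 18 per period over cooperation, then loses 19−11 = 8 per period forever once punishment starts.
Gain: 18(1 + δ + … + δ^3); loss: 8·δ^4/(1−δ).
No profitable deviation ⇔ 18(1−δ^4) ≤ 8·δ^4, i.e. δ^4 ≥ 18/(18+8) = 9/13.
Hence δ ≥ (9/13)^(1/4) ≈ 0.912.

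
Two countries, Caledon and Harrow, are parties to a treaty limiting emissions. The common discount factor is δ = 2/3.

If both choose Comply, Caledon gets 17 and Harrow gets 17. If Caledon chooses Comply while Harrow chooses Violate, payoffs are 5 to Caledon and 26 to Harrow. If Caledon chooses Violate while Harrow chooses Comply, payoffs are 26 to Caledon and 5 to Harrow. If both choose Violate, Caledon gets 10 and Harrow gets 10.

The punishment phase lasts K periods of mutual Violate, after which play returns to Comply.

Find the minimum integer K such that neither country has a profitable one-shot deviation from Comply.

IC: δ(1−δ^K)/(1−δ) ≥ (26−17)/(17−10) = 9/7.
With δ = 2/3: need 1 − δ^K ≥ 9/7·(1−2/3)/(2/3), i.e. δ^K ≤ 0.3571.
Since (2/3)^2 = 0.4444 and (2/3)^3 = 0.2963, the smallest such K is 3.

3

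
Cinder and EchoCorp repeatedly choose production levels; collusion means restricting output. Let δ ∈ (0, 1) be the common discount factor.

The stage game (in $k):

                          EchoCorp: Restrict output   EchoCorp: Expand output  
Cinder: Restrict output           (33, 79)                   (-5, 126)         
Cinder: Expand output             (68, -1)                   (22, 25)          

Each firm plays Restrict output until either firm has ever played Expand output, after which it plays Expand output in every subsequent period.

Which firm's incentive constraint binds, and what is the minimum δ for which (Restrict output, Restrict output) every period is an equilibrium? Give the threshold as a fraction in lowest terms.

Cinder: cooperation gives 33 each period; deviation gives 68 once then 22 forever.
  33/(1−δ) ≥ 68 + 22δ/(1−δ) ⇒ δ ≥ 35/46.
EchoCorp: cooperation gives 79 each period; deviation gives 126 once then 25 forever.
  δ ≥ 47/101.
Both must hold, so the binding constraint is Cinder's: δ ≥ 35/46.

Cinder; δ ≥ 35/46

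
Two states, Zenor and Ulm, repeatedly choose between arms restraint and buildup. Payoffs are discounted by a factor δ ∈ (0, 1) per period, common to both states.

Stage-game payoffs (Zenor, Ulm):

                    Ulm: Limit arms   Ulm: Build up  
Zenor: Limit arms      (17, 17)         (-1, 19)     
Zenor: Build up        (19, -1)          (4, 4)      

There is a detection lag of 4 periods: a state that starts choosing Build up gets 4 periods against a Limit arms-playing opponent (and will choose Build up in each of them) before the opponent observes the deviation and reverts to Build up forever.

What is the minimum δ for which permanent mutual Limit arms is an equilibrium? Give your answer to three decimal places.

A deviator earns 19 for 4 periods, then 4 forever; cooperating earns 17 forever. Multiplying the IC by (1−δ):
17 ≥ 19(1−δ^4) + 4δ^4, so 15·δ^4 ≥ 2 and δ^4 ≥ 2/15.
δ ≥ (2/15)^(1/4) ≈ 0.604.

0.604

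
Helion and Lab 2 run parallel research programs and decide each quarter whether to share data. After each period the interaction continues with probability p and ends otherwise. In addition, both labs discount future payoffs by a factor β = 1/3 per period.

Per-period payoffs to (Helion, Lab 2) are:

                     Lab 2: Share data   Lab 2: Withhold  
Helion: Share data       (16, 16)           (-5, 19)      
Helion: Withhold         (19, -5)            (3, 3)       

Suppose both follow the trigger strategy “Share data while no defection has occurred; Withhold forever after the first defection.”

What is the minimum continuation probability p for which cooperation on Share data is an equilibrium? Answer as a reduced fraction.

With continuation probability p and discount β, the effective per-period discount factor is βp.
Grim-trigger IC: βp ≥ (19−16)/(19−3) = 3/16.
So p ≥ (3/16)/(1/3) = 9/16.

9/16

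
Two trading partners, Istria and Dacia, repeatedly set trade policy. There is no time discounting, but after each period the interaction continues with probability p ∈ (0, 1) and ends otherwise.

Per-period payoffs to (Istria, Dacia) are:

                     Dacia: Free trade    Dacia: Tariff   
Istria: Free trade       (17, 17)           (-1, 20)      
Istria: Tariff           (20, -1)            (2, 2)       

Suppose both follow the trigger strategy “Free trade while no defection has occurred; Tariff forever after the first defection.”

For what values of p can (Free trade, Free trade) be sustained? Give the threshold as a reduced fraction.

1/6

Expected cooperation value is 17 + p·17 + p²·17 + … = 17/(1−p); deviation gives 20 + p·2/(1−p).
17 ≥ 20(1−p) + 2p ⇒ 18p ≥ 3 ⇒ p ≥ 3/18 = 1/6.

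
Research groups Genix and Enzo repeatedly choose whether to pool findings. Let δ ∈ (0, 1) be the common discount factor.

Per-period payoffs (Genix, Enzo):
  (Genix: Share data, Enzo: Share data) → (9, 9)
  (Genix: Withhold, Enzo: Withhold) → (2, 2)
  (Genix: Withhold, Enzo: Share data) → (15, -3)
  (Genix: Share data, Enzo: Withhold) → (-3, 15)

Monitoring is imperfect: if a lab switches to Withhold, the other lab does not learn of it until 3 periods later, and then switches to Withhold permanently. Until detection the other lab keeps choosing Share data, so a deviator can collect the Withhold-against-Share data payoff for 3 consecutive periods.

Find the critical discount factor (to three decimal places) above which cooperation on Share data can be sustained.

0.773

The best deviation is to choose Withhold for all 3 undetected periods, earning 15 each, then 2 forever once detected.
Deviation value: 15(1−δ^3)/(1−δ) + 2δ^3/(1−δ); cooperation value: 9/(1−δ).
IC: 9 ≥ 15(1−δ^3) + 2δ^3 = 15 − 13δ^3.
So δ^3 ≥ 6/13, giving δ ≥ (6/13)^(1/3) ≈ 0.773.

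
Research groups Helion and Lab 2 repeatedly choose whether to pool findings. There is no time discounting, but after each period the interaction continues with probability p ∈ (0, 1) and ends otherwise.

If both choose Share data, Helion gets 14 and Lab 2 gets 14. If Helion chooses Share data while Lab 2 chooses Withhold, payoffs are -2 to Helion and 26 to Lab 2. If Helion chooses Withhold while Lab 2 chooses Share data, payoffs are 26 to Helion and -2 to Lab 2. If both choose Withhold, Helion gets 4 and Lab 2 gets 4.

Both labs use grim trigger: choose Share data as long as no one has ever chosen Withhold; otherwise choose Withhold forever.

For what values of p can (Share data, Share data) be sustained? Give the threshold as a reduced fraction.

With no time discounting, the continuation probability p plays the role of the discount factor.
Grim-trigger IC: 14/(1−p) ≥ 26 + 4p/(1−p) ⇒ p ≥ (26−14)/(26−4) = 6/11.

6/11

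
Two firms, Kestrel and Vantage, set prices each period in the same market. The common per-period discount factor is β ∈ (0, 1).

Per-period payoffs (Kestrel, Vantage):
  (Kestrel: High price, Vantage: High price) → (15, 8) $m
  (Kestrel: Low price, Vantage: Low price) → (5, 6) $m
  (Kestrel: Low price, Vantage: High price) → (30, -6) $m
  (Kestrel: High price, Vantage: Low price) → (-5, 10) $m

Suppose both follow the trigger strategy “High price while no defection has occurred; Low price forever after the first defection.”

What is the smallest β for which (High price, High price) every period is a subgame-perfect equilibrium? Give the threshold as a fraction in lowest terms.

For Kestrel: deviation gain 30−15 = 15, per-period punishment loss 15−5 = 10. IC gives β ≥ 15/25 = 3/5.
For Vantage: gain 2, loss 2 per period, so β ≥ 2/4 = 1/2.
The tighter constraint is Kestrel's, so cooperation needs β ≥ 3/5.

3/5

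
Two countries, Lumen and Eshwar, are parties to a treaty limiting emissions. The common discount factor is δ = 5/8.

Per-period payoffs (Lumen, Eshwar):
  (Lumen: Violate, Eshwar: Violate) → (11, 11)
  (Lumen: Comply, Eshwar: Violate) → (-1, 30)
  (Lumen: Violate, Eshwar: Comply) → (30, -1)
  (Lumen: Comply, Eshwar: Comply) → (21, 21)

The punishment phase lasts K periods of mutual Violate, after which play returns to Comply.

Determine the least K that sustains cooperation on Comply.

2

Need Σ_{k=1}^{K} δ^k ≥ (30−21)/(21−11) = 0.9000 at δ = 5/8.
At K = 1 the sum is 0.6250 < 0.9000; at K = 2 it is 1.0156 ≥ 0.9000.
So the minimum punishment length is K = 2.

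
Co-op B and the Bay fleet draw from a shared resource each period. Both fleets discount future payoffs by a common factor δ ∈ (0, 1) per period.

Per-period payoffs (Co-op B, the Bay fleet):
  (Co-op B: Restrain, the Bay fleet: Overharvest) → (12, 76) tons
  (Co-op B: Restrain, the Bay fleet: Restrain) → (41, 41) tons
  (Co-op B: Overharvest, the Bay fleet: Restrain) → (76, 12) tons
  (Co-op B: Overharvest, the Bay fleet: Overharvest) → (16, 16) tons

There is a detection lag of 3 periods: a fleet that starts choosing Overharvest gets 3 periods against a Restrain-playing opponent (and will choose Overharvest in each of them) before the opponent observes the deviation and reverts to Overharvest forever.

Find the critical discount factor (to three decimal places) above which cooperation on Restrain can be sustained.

0.836

Deviating for the 3 undetected periods gains 76−41 = 35 per period over cooperation, then loses 41−16 = 25 per period forever once punishment starts.
Gain: 35(1 + δ + … + δ^2); loss: 25·δ^3/(1−δ).
No profitable deviation ⇔ 35(1−δ^3) ≤ 25·δ^3, i.e. δ^3 ≥ 35/(35+25) = 7/12.
Hence δ ≥ (7/12)^(1/3) ≈ 0.836.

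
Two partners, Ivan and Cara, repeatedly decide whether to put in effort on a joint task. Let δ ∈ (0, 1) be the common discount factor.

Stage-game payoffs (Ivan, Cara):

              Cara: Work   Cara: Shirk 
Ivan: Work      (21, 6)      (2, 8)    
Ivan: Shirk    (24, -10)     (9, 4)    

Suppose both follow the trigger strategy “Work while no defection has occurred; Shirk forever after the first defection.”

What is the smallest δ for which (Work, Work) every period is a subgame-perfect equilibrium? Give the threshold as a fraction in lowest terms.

1/2

For Ivan: deviation gain 24−21 = 3, per-period punishment loss 21−9 = 12. IC gives δ ≥ 3/15 = 1/5.
For Cara: gain 2, loss 2 per period, so δ ≥ 2/4 = 1/2.
The tighter constraint is Cara's, so cooperation needs δ ≥ 1/2.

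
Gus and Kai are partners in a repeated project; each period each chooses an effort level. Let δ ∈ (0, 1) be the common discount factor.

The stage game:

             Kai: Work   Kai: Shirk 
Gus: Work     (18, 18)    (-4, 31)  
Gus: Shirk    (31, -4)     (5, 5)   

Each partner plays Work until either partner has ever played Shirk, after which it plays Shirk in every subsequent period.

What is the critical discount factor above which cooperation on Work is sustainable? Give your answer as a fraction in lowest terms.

One-period gain from deviating is 31 − 18 = 13. The loss is 18 − 5 = 13 in every subsequent period, with present value 13·δ/(1−δ).
Deviation is unprofitable when 13·δ/(1−δ) ≥ 13, i.e. δ/(1−δ) ≥ 1.
Equivalently δ ≥ 13/(13+13) = 1/2.

1/2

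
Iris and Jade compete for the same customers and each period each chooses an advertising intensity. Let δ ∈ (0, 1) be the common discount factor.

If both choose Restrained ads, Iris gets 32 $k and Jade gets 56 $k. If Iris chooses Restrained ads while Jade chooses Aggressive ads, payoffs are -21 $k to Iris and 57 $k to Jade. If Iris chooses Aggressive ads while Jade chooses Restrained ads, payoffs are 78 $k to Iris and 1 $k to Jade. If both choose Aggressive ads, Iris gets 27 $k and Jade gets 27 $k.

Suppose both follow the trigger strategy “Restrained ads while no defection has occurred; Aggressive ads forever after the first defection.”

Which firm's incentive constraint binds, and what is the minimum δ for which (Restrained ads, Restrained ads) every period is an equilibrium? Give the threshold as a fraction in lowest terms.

Iris; δ ≥ 46/51

For Iris: deviation gain 78−32 = 46, per-period punishment loss 32−27 = 5. IC gives δ ≥ 46/51.
For Jade: gain 1, loss 29 per period, so δ ≥ 1/30.
The tighter constraint is Iris's, so cooperation needs δ ≥ 46/51.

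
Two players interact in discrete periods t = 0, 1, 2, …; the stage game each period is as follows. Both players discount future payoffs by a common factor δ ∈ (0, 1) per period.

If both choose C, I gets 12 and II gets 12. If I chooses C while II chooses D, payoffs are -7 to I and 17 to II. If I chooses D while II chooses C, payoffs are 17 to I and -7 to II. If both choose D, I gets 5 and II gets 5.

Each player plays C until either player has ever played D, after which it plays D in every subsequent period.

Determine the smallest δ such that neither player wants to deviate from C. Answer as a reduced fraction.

Under grim trigger the critical discount factor is (T−C)/(T−P) with T = 17, C = 12, P = 5.
δ* = (17−12)/(17−5) = 5/12.

5/12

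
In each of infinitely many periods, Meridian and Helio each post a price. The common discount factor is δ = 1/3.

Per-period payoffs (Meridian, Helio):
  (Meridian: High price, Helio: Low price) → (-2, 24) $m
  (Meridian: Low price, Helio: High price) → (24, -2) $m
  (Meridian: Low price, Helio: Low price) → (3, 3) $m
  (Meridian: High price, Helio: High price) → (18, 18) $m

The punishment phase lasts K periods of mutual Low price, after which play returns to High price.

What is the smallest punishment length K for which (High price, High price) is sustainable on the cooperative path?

No profitable deviation requires (18−3)(δ+…+δ^K) ≥ 24−18, i.e. δ+…+δ^K ≥ 2/5 ≈ 0.4000.
With δ = 1/3, the partial sums are K=1: 0.3333, K=2: 0.4444.
K = 2 is the first length at which the sum reaches 0.4000.

2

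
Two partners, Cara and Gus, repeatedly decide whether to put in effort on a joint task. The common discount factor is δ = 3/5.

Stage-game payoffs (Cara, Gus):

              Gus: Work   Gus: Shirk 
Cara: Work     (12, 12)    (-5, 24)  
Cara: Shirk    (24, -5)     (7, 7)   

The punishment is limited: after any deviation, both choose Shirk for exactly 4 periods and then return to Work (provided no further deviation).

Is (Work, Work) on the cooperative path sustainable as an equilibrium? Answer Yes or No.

IC: δ+…+δ^4 ≥ (24−12)/(12−7) = 12/5.
At δ = 3/5: partial sum = 1.3056 < 2.4000. Cooperation not sustainable.

No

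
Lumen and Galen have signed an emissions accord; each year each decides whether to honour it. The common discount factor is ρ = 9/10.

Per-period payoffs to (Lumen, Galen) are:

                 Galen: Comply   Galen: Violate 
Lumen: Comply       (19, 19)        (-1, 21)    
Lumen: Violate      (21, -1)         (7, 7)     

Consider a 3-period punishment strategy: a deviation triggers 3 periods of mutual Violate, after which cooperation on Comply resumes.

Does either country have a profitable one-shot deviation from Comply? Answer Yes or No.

Comparing payoff streams over the 4 periods until play realigns: cooperate → 19(1+ρ+…+ρ^3); deviate → 21 + 7(ρ+…+ρ^3).
Cooperation is sustained iff (19−7)(ρ+…+ρ^3) ≥ 21−19.
ρ+…+ρ^3 = 9/10·(1−(9/10)^3)/(1−9/10) = 2.4390, and (21−19)/(19−7) = 0.1667.
2.4390 ≥ 0.1667, so cooperation is sustainable.

No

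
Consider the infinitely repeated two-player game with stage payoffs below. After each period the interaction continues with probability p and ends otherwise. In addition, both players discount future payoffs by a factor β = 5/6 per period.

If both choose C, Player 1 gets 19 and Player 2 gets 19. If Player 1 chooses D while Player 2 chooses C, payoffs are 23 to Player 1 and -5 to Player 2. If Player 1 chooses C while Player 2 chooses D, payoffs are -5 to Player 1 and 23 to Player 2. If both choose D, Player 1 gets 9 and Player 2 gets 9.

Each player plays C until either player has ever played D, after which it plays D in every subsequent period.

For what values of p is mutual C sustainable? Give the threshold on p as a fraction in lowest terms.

With continuation probability p and discount β, the effective per-period discount factor is βp.
Grim-trigger IC: βp ≥ (23−19)/(23−9) = 2/7.
So p ≥ (2/7)/(5/6) = 12/35.

12/35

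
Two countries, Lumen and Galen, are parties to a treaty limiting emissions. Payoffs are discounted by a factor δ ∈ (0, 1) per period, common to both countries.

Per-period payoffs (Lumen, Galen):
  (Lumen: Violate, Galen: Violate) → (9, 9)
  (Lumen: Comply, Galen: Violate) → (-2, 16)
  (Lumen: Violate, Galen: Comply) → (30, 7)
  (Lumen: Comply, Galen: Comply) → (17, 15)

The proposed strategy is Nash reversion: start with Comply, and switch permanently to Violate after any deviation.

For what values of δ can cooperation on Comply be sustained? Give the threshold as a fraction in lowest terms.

For Lumen: deviation gain 30−17 = 13, per-period punishment loss 17−9 = 8. IC gives δ ≥ 13/21.
For Galen: gain 1, loss 6 per period, so δ ≥ 1/7.
The tighter constraint is Lumen's, so cooperation needs δ ≥ 13/21.

13/21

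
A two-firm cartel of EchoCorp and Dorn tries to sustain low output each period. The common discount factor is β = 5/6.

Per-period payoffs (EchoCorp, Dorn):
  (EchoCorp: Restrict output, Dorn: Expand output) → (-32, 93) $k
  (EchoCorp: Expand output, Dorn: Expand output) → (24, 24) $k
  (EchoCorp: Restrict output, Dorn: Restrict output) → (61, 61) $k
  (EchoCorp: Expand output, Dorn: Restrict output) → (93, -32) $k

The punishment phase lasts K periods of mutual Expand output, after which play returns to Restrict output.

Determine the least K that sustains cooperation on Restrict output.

2

Need Σ_{k=1}^{K} β^k ≥ (93−61)/(61−24) = 0.8649 at β = 5/6.
At K = 1 the sum is 0.8333 < 0.8649; at K = 2 it is 1.5278 ≥ 0.8649.
So the minimum punishment length is K = 2.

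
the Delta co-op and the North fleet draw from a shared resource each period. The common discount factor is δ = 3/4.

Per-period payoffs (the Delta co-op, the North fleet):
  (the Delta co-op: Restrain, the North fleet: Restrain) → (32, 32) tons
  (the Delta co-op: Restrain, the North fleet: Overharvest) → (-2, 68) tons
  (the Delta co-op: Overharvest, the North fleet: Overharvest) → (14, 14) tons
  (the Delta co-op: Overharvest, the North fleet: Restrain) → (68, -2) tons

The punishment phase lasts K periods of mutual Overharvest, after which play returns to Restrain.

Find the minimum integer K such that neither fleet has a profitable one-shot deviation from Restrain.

4

Need Σ_{k=1}^{K} δ^k ≥ (68−32)/(32−14) = 2.0000 at δ = 3/4.
At K = 3 the sum is 1.7344 < 2.0000; at K = 4 it is 2.0508 ≥ 2.0000.
So the minimum punishment length is K = 4.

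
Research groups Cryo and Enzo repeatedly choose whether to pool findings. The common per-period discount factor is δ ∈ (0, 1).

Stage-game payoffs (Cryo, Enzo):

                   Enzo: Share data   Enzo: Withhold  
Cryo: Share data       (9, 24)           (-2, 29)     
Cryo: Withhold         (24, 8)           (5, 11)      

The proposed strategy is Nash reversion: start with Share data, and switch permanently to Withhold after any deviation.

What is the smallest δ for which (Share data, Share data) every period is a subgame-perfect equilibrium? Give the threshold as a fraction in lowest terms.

Cryo's threshold: (24−9)/(24−5) = 15/19.
Enzo's threshold: (29−24)/(29−11) = 5/18.
15/19 > 5/18, so Cryo binds and δ* = 15/19.

15/19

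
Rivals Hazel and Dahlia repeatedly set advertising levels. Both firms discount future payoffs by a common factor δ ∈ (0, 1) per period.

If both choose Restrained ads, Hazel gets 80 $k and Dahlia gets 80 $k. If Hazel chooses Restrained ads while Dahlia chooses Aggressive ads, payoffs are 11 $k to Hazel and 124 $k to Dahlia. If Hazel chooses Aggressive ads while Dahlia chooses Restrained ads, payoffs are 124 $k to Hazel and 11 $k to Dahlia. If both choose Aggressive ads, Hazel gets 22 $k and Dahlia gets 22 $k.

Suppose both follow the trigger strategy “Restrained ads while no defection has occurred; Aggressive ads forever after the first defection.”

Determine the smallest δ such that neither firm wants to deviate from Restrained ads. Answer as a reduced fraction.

80/(1−δ) ≥ 124 + 22δ/(1−δ)
80 ≥ 124 − 102δ
δ ≥ 44/102 = 22/51.

22/51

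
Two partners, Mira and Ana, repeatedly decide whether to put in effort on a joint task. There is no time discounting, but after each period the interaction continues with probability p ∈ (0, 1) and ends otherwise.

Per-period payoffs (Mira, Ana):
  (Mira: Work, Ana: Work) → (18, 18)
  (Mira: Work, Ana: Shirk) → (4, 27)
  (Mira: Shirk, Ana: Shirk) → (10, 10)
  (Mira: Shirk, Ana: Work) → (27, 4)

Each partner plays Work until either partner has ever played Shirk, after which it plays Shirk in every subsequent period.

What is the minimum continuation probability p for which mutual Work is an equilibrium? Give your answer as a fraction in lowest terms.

With no time discounting, the continuation probability p plays the role of the discount factor.
Grim-trigger IC: 18/(1−p) ≥ 27 + 10p/(1−p) ⇒ p ≥ (27−18)/(27−10) = 9/17.

9/17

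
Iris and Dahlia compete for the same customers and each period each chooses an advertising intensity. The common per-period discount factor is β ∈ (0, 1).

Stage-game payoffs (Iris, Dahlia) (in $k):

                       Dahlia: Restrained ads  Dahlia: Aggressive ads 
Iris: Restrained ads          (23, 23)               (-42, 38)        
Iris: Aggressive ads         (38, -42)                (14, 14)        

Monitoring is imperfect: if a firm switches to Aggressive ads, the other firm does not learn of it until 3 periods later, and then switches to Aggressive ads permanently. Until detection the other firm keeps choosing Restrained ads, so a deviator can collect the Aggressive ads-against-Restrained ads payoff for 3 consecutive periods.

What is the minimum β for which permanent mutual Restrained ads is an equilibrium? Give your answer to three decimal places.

0.855

The best deviation is to choose Aggressive ads for all 3 undetected periods, earning 38 each, then 14 forever once detected.
Deviation value: 38(1−β^3)/(1−β) + 14β^3/(1−β); cooperation value: 23/(1−β).
IC: 23 ≥ 38(1−β^3) + 14β^3 = 38 − 24β^3.
So β^3 ≥ 15/24 = 5/8, giving β ≥ (5/8)^(1/3) ≈ 0.855.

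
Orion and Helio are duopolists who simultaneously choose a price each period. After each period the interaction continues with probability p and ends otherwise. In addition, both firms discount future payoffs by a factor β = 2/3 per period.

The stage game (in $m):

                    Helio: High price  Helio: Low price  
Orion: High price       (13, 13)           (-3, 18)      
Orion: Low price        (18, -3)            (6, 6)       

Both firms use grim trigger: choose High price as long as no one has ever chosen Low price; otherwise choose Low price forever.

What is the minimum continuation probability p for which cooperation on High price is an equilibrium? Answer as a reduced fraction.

With continuation probability p and discount β, the effective per-period discount factor is βp.
Grim-trigger IC: βp ≥ (18−13)/(18−6) = 5/12.
So p ≥ (5/12)/(2/3) = 5/8.

5/8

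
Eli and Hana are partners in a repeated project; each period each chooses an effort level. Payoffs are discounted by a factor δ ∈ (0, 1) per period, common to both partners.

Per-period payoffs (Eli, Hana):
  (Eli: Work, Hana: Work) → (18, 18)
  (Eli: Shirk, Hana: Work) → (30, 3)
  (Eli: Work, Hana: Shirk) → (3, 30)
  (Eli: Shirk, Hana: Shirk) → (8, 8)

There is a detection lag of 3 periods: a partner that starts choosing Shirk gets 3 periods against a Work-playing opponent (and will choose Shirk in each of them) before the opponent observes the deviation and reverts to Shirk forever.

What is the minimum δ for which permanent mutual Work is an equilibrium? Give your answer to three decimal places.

A deviator earns 30 for 3 periods, then 8 forever; cooperating earns 18 forever. Multiplying the IC by (1−δ):
18 ≥ 30(1−δ^3) + 8δ^3, so 22·δ^3 ≥ 12 and δ^3 ≥ 6/11.
δ ≥ (6/11)^(1/3) ≈ 0.817.

0.817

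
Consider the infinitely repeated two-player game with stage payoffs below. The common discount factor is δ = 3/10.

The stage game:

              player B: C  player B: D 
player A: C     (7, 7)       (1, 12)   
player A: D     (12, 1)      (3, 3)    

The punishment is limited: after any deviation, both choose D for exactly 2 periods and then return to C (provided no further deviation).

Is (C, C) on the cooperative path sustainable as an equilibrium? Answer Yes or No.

A one-shot deviation gives 12 now, then 3 for 2 periods, then back to 7.
Gain from deviating: (12−7) today; loss: (7−3) in each of the next 2 periods.
No-deviation condition: (7−3)(δ+…+δ^2) ≥ 12−7, i.e. δ+…+δ^2 ≥ 5/4.
At δ = 3/10: δ+…+δ^2 = 0.3900 < 1.2500.
So cooperation is not sustainable.

No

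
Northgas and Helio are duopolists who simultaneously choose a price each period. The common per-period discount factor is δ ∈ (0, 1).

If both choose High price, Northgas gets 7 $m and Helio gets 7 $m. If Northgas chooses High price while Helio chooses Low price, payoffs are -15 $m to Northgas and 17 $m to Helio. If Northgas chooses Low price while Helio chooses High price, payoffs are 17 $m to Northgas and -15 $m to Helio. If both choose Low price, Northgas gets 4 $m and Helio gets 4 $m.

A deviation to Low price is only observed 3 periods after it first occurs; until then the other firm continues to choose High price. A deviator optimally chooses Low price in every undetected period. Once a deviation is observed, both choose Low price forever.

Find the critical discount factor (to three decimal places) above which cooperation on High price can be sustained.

0.916

A deviator earns 17 for 3 periods, then 4 forever; cooperating earns 7 forever. Multiplying the IC by (1−δ):
7 ≥ 17(1−δ^3) + 4δ^3, so 13·δ^3 ≥ 10 and δ^3 ≥ 10/13.
δ ≥ (10/13)^(1/3) ≈ 0.916.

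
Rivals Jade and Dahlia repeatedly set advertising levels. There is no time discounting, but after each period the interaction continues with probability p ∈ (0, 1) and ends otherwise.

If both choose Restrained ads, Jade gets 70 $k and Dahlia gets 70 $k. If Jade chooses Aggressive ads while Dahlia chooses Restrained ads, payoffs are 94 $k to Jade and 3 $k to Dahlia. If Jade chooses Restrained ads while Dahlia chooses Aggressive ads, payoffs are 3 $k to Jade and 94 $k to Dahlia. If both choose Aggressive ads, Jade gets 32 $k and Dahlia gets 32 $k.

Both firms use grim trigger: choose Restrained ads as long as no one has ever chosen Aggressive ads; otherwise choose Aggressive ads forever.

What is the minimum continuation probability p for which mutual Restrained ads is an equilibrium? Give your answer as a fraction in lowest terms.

12/31

Expected cooperation value is 70 + p·70 + p²·70 + … = 70/(1−p); deviation gives 94 + p·32/(1−p).
70 ≥ 94(1−p) + 32p ⇒ 62p ≥ 24 ⇒ p ≥ 24/62 = 12/31.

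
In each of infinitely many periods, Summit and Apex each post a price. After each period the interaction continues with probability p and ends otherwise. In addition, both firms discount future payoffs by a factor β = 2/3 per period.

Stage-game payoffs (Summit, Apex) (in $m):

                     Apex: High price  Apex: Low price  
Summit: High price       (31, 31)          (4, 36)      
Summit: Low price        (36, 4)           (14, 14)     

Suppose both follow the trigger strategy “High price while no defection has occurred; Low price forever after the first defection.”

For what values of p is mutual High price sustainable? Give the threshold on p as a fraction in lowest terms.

With continuation probability p and discount β, the effective per-period discount factor is βp.
Grim-trigger IC: βp ≥ (36−31)/(36−14) = 5/22.
So p ≥ (5/22)/(2/3) = 15/44.

15/44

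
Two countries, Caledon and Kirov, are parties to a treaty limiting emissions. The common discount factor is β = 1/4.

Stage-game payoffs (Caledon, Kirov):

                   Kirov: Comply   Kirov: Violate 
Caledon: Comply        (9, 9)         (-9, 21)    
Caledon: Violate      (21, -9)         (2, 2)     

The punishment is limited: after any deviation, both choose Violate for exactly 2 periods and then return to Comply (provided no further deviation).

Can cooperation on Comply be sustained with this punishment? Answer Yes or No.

No

A one-shot deviation gives 21 now, then 2 for 2 periods, then back to 9.
Gain from deviating: (21−9) today; loss: (9−2) in each of the next 2 periods.
No-deviation condition: (9−2)(β+…+β^2) ≥ 21−9, i.e. β+…+β^2 ≥ 12/7.
At β = 1/4: β+…+β^2 = 0.3125 < 1.7143.
So cooperation is not sustainable.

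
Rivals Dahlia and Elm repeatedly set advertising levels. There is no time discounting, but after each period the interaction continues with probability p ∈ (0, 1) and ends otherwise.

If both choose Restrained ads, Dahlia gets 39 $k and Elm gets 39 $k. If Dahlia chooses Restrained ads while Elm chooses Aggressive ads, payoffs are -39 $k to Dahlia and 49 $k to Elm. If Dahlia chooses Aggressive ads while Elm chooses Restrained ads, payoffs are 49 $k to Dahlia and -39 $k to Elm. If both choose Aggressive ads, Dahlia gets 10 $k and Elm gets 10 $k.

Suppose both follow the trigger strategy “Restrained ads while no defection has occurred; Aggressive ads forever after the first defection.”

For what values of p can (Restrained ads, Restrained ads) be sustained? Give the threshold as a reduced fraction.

10/39

With no time discounting, the continuation probability p plays the role of the discount factor.
Grim-trigger IC: 39/(1−p) ≥ 49 + 10p/(1−p) ⇒ p ≥ (49−39)/(49−10) = 10/39.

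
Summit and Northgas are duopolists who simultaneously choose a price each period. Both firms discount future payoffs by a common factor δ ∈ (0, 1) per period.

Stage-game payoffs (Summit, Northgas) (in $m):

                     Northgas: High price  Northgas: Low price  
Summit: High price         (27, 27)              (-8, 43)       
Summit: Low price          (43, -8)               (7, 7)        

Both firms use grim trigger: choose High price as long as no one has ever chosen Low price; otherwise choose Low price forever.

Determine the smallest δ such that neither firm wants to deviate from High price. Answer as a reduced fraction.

4/9

One-period gain from deviating is 43 − 27 = 16. The loss is 27 − 7 = 20 in every subsequent period, with present value 20·δ/(1−δ).
Deviation is unprofitable when 20·δ/(1−δ) ≥ 16, i.e. δ/(1−δ) ≥ 4/5.
Equivalently δ ≥ 16/(16+20) = 4/9.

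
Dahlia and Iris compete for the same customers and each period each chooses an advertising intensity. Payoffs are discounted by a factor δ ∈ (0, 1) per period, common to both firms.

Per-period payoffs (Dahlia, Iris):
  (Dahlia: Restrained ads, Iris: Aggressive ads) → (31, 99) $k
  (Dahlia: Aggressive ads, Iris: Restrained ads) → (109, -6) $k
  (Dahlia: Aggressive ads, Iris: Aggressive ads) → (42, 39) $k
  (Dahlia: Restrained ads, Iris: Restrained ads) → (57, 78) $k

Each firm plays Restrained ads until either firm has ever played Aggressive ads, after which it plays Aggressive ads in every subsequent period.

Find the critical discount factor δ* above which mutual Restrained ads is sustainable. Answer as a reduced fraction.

Dahlia: cooperation gives 57 each period; deviation gives 109 once then 42 forever.
  57/(1−δ) ≥ 109 + 42δ/(1−δ) ⇒ δ ≥ 52/67.
Iris: cooperation gives 78 each period; deviation gives 99 once then 39 forever.
  δ ≥ 21/60 = 7/20.
Both must hold, so the binding constraint is Dahlia's: δ ≥ 52/67.

52/67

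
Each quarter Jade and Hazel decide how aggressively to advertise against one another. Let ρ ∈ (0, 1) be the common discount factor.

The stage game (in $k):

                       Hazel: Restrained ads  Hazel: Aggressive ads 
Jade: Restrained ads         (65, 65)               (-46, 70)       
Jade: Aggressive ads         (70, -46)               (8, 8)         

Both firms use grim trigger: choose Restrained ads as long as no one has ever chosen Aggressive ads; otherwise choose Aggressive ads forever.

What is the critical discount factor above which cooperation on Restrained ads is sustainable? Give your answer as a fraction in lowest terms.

5/62

65/(1−ρ) ≥ 70 + 8ρ/(1−ρ)
65 ≥ 70 − 62ρ
ρ ≥ 5/62.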